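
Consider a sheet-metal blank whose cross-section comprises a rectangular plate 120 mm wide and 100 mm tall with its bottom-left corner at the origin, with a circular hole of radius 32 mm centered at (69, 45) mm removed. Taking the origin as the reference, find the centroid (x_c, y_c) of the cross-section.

x_c = 56.70 mm, y_c = 51.83 mm

Part | A | x̄ᵢ | ȳᵢ | A·x̄ᵢ | A·ȳᵢ
plate | 12000.00 | 60.00 | 50.00 | 720000.00 | 600000.00
hole | -3216.99 | 69.00 | 45.00 | -221972.37 | -144764.59
Σ | 8783.01 |  |  | 498027.63 | 455235.41
x_c = 498027.63 / 8783.01 = 56.70 mm
y_c = 455235.41 / 8783.01 = 51.83 mm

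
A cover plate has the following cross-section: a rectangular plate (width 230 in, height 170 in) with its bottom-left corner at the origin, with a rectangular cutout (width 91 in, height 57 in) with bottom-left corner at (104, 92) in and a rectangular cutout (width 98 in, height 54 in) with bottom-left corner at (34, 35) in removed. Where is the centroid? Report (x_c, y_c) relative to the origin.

Part | A | x̄ᵢ | ȳᵢ | A·x̄ᵢ | A·ȳᵢ
plate | 39100.00 | 115.00 | 85.00 | 4496500.00 | 3323500.00
hole 1 | -5187.00 | 149.50 | 120.50 | -775456.50 | -625033.50
hole 2 | -5292.00 | 83.00 | 62.00 | -439236.00 | -328104.00
Σ | 28621.00 |  |  | 3281807.50 | 2370362.50
x_c = 3281807.50 / 28621.00 = 114.66 in
y_c = 2370362.50 / 28621.00 = 82.82 in

x_c = 114.66 in, y_c = 82.82 in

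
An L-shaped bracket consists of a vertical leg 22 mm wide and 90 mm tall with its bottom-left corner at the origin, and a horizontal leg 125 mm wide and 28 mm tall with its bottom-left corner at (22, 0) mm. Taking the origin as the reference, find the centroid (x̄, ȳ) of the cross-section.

x̄ = 57.94 mm, ȳ = 25.20 mm

Part | A | x̄ᵢ | ȳᵢ | A·x̄ᵢ | A·ȳᵢ
vertical leg | 1980.00 | 11.00 | 45.00 | 21780.00 | 89100.00
horizontal leg | 3500.00 | 84.50 | 14.00 | 295750.00 | 49000.00
Σ | 5480.00 |  |  | 317530.00 | 138100.00
x̄ = 317530.00 / 5480.00 = 57.94 mm
ȳ = 138100.00 / 5480.00 = 25.20 mm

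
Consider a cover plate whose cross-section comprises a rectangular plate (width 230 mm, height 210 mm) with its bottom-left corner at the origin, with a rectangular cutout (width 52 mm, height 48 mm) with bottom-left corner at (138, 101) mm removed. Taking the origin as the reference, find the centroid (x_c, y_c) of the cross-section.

Part | A | x̄ᵢ | ȳᵢ | A·x̄ᵢ | A·ȳᵢ
plate | 48300.00 | 115.00 | 105.00 | 5554500.00 | 5071500.00
hole | -2496.00 | 164.00 | 125.00 | -409344.00 | -312000.00
Σ | 45804.00 |  |  | 5145156.00 | 4759500.00
x_c = 5145156.00 / 45804.00 = 112.33 mm
y_c = 4759500.00 / 45804.00 = 103.91 mm

x_c = 112.33 mm, y_c = 103.91 mm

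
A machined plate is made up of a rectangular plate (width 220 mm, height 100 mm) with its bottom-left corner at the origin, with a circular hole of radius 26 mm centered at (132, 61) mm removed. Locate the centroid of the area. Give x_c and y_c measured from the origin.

x_c = 107.65 mm, y_c = 48.82 mm

Part | A | x̄ᵢ | ȳᵢ | A·x̄ᵢ | A·ȳᵢ
plate | 22000.00 | 110.00 | 50.00 | 2420000.00 | 1100000.00
hole | -2123.72 | 132.00 | 61.00 | -280330.60 | -129546.71
Σ | 19876.28 |  |  | 2139669.40 | 970453.29
x_c = 2139669.40 / 19876.28 = 107.65 mm
y_c = 970453.29 / 19876.28 = 48.82 mm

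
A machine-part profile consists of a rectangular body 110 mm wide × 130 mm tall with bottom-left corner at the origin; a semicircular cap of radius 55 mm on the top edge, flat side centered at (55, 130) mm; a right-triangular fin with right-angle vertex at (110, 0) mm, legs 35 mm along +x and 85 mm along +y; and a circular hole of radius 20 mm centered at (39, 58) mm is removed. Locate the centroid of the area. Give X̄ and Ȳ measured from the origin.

rectangular body: A = 110 × 130 = 14300.00, centroid at (55.00, 65.00).
semicircular top: A = ½π·55² = 4751.66, centroid at (55.00, 153.34).
triangular fin: A = ½·35·85 = 1487.50, centroid at (121.67, 28.33).
hole: A = −π·20² = -1256.64, centroid at (39.00, 58.00).
ΣA = 19282.52 mm²
ΣAX̄ = (14300.00)(55.00) + (4751.66)(55.00) + (1487.50)(121.67) + (-1256.64)(39.00) = 1179811.56 mm³
ΣAȲ = (14300.00)(65.00) + (4751.66)(153.34) + (1487.50)(28.33) + (-1256.64)(58.00) = 1627393.21 mm³
X̄ = 1179811.56 / 19282.52 = 61.19 mm
Ȳ = 1627393.21 / 19282.52 = 84.40 mm

X̄ = 61.19 mm, Ȳ = 84.40 mm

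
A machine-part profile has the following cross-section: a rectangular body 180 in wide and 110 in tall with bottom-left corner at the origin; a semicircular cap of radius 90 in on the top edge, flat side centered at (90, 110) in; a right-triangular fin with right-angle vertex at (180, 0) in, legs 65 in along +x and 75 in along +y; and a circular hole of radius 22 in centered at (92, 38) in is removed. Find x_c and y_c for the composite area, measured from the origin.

Part | A | x̄ᵢ | ȳᵢ | A·x̄ᵢ | A·ȳᵢ
rectangular body | 19800.00 | 90.00 | 55.00 | 1782000.00 | 1089000.00
semicircular top | 12723.45 | 90.00 | 148.20 | 1145110.52 | 1885579.53
triangular fin | 2437.50 | 201.67 | 25.00 | 491562.50 | 60937.50
hole | -1520.53 | 92.00 | 38.00 | -139888.84 | -57780.17
Σ | 33440.42 |  |  | 3278784.18 | 2977736.86
x_c = 3278784.18 / 33440.42 = 98.05 in
y_c = 2977736.86 / 33440.42 = 89.05 in

x_c = 98.05 in, y_c = 89.05 in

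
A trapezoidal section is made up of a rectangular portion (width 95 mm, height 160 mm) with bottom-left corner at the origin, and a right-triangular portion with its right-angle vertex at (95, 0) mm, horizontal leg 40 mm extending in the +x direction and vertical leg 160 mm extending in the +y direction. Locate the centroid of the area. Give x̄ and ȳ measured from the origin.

rectangular portion: A = 95 × 160 = 15200.00, centroid at (47.50, 80.00).
triangular portion: A = ½·40·160 = 3200.00, centroid at (108.33, 53.33).
ΣA = 18400.00 mm²
ΣAx̄ = (15200.00)(47.50) + (3200.00)(108.33) = 1068666.67 mm³
ΣAȳ = (15200.00)(80.00) + (3200.00)(53.33) = 1386666.67 mm³
x̄ = 1068666.67 / 18400.00 = 58.08 mm
ȳ = 1386666.67 / 18400.00 = 75.36 mm

x̄ = 58.08 mm, ȳ = 75.36 mm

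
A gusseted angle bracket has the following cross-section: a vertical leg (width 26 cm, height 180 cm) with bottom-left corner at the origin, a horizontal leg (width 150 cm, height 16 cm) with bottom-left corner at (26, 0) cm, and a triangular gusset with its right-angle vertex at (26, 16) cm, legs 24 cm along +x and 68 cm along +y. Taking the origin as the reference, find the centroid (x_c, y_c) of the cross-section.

vertical leg: A = 26 × 180 = 4680.00, centroid at (13.00, 90.00).
horizontal leg: A = 150 × 16 = 2400.00, centroid at (101.00, 8.00).
gusset: A = ½·24·68 = 816.00, centroid at (34.00, 38.67).
ΣA = 7896.00 cm²
ΣAx_c = (4680.00)(13.00) + (2400.00)(101.00) + (816.00)(34.00) = 330984.00 cm³
ΣAy_c = (4680.00)(90.00) + (2400.00)(8.00) + (816.00)(38.67) = 471952.00 cm³
x_c = 330984.00 / 7896.00 = 41.92 cm
y_c = 471952.00 / 7896.00 = 59.77 cm

x_c = 41.92 cm, y_c = 59.77 cm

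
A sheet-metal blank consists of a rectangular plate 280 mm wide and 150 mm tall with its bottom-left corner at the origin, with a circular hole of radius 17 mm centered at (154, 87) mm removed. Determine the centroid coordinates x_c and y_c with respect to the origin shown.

x_c = 139.69 mm, y_c = 74.73 mm

Part | A | x̄ᵢ | ȳᵢ | A·x̄ᵢ | A·ȳᵢ
plate | 42000.00 | 140.00 | 75.00 | 5880000.00 | 3150000.00
hole | -907.92 | 154.00 | 87.00 | -139819.72 | -78989.06
Σ | 41092.08 |  |  | 5740180.28 | 3071010.94
x_c = 5740180.28 / 41092.08 = 139.69 mm
y_c = 3071010.94 / 41092.08 = 74.73 mm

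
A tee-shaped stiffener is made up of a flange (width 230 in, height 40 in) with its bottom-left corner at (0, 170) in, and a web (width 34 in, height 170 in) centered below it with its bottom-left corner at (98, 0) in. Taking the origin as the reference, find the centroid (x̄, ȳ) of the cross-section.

web: A = 34 × 170 = 5780.00, centroid at (115.00, 85.00).
flange: A = 230 × 40 = 9200.00, centroid at (115.00, 190.00).
ΣA = 14980.00 in², ΣAx̄ = 1722700.00 in³, ΣAȳ = 2239300.00 in³.
x̄ = 1722700.00/14980.00 = 115.00 in; ȳ = 2239300.00/14980.00 = 149.49 in.

x̄ = 115.00 in, ȳ = 149.49 in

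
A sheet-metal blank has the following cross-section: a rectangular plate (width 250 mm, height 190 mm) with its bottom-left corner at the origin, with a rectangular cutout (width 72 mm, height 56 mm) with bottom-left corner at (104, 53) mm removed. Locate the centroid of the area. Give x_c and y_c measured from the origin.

x_c = 123.61 mm, y_c = 96.30 mm

Part | A | x̄ᵢ | ȳᵢ | A·x̄ᵢ | A·ȳᵢ
plate | 47500.00 | 125.00 | 95.00 | 5937500.00 | 4512500.00
hole | -4032.00 | 140.00 | 81.00 | -564480.00 | -326592.00
Σ | 43468.00 |  |  | 5373020.00 | 4185908.00
x_c = 5373020.00 / 43468.00 = 123.61 mm
y_c = 4185908.00 / 43468.00 = 96.30 mm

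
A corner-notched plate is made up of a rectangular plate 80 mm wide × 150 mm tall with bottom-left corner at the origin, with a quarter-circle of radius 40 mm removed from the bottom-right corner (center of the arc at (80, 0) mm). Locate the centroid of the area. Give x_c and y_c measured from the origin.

Part | A | x̄ᵢ | ȳᵢ | A·x̄ᵢ | A·ȳᵢ
plate | 12000.00 | 40.00 | 75.00 | 480000.00 | 900000.00
removed quarter-circle | -1256.64 | 63.02 | 16.98 | -79197.63 | -21333.33
Σ | 10743.36 |  |  | 400802.37 | 878666.67
x_c = 400802.37 / 10743.36 = 37.31 mm
y_c = 878666.67 / 10743.36 = 81.79 mm

x_c = 37.31 mm, y_c = 81.79 mm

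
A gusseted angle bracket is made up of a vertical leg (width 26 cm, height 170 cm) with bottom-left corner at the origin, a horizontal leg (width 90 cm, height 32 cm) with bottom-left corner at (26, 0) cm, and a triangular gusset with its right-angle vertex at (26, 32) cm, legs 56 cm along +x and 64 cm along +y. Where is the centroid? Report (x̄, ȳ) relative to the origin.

x̄ = 37.61 cm, ȳ = 56.90 cm

Part | A | x̄ᵢ | ȳᵢ | A·x̄ᵢ | A·ȳᵢ
vertical leg | 4420.00 | 13.00 | 85.00 | 57460.00 | 375700.00
horizontal leg | 2880.00 | 71.00 | 16.00 | 204480.00 | 46080.00
gusset | 1792.00 | 44.67 | 53.33 | 80042.67 | 95573.33
Σ | 9092.00 |  |  | 341982.67 | 517353.33
x̄ = 341982.67 / 9092.00 = 37.61 cm
ȳ = 517353.33 / 9092.00 = 56.90 cm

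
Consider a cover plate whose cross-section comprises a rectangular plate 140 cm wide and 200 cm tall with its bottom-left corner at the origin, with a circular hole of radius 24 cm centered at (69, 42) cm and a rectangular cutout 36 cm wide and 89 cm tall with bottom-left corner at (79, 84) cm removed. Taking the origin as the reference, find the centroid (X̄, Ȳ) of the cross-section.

X̄ = 66.32 cm, Ȳ = 100.59 cm

Part | A | x̄ᵢ | ȳᵢ | A·x̄ᵢ | A·ȳᵢ
plate | 28000.00 | 70.00 | 100.00 | 1960000.00 | 2800000.00
hole 1 | -1809.56 | 69.00 | 42.00 | -124859.46 | -76001.41
hole 2 | -3204.00 | 97.00 | 128.50 | -310788.00 | -411714.00
Σ | 22986.44 |  |  | 1524352.54 | 2312284.59
X̄ = 1524352.54 / 22986.44 = 66.32 cm
Ȳ = 2312284.59 / 22986.44 = 100.59 cm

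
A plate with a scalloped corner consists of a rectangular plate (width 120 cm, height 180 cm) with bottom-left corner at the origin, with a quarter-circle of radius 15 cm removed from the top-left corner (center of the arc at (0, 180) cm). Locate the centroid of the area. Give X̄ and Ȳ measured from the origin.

Part | A | x̄ᵢ | ȳᵢ | A·x̄ᵢ | A·ȳᵢ
plate | 21600.00 | 60.00 | 90.00 | 1296000.00 | 1944000.00
removed quarter-circle | -176.71 | 6.37 | 173.63 | -1125.00 | -30683.63
Σ | 21423.29 |  |  | 1294875.00 | 1913316.37
X̄ = 1294875.00 / 21423.29 = 60.44 cm
Ȳ = 1913316.37 / 21423.29 = 89.31 cm

X̄ = 60.44 cm, Ȳ = 89.31 cm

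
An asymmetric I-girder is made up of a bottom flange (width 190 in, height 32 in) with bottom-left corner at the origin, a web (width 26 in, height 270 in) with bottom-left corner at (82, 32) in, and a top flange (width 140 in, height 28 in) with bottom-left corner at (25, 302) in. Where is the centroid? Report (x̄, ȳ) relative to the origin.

x̄ = 95.00 in, ȳ = 147.38 in

bottom flange: A = 190 × 32 = 6080.00, centroid at (95.00, 16.00).
web: A = 26 × 270 = 7020.00, centroid at (95.00, 167.00).
top flange: A = 140 × 28 = 3920.00, centroid at (95.00, 316.00).
ΣA = 17020.00 in², ΣAx̄ = 1616900.00 in³, ΣAȳ = 2508340.00 in³.
x̄ = 1616900.00/17020.00 = 95.00 in; ȳ = 2508340.00/17020.00 = 147.38 in.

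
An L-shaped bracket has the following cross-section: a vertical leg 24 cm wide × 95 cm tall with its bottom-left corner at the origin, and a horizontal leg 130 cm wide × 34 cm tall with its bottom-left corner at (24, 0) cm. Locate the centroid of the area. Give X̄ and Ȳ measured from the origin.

X̄ = 62.80 cm, Ȳ = 27.38 cm

vertical leg: A = 24 × 95 = 2280.00, centroid at (12.00, 47.50).
horizontal leg: A = 130 × 34 = 4420.00, centroid at (89.00, 17.00).
ΣA = 6700.00 cm², ΣAX̄ = 420740.00 cm³, ΣAȲ = 183440.00 cm³.
X̄ = 420740.00/6700.00 = 62.80 cm; Ȳ = 183440.00/6700.00 = 27.38 cm.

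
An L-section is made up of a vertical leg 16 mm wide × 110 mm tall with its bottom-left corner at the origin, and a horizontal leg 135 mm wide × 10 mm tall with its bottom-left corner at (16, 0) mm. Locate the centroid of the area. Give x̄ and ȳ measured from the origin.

x̄ = 40.77 mm, ȳ = 33.30 mm

Part | A | x̄ᵢ | ȳᵢ | A·x̄ᵢ | A·ȳᵢ
vertical leg | 1760.00 | 8.00 | 55.00 | 14080.00 | 96800.00
horizontal leg | 1350.00 | 83.50 | 5.00 | 112725.00 | 6750.00
Σ | 3110.00 |  |  | 126805.00 | 103550.00
x̄ = 126805.00 / 3110.00 = 40.77 mm
ȳ = 103550.00 / 3110.00 = 33.30 mm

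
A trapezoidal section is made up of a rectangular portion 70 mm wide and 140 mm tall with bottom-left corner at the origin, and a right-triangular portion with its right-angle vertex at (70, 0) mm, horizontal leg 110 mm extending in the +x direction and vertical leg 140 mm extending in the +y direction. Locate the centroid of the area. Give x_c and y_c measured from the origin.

x_c = 66.53 mm, y_c = 59.73 mm

Part | A | x̄ᵢ | ȳᵢ | A·x̄ᵢ | A·ȳᵢ
rectangular portion | 9800.00 | 35.00 | 70.00 | 343000.00 | 686000.00
triangular portion | 7700.00 | 106.67 | 46.67 | 821333.33 | 359333.33
Σ | 17500.00 |  |  | 1164333.33 | 1045333.33
x_c = 1164333.33 / 17500.00 = 66.53 mm
y_c = 1045333.33 / 17500.00 = 59.73 mm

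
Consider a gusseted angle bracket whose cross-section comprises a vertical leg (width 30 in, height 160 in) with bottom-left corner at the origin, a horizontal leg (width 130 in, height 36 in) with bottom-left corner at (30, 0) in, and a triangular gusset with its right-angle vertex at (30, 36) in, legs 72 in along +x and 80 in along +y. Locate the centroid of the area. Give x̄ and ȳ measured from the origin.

x̄ = 54.38 in, ȳ = 52.49 in

Part | A | x̄ᵢ | ȳᵢ | A·x̄ᵢ | A·ȳᵢ
vertical leg | 4800.00 | 15.00 | 80.00 | 72000.00 | 384000.00
horizontal leg | 4680.00 | 95.00 | 18.00 | 444600.00 | 84240.00
gusset | 2880.00 | 54.00 | 62.67 | 155520.00 | 180480.00
Σ | 12360.00 |  |  | 672120.00 | 648720.00
x̄ = 672120.00 / 12360.00 = 54.38 in
ȳ = 648720.00 / 12360.00 = 52.49 in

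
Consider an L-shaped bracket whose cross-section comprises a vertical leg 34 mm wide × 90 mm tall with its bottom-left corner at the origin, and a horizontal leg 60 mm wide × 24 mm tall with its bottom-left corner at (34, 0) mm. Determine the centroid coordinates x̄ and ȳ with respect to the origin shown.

vertical leg: A = 34 × 90 = 3060.00, centroid at (17.00, 45.00).
horizontal leg: A = 60 × 24 = 1440.00, centroid at (64.00, 12.00).
ΣA = 4500.00 mm²
ΣAx̄ = (3060.00)(17.00) + (1440.00)(64.00) = 144180.00 mm³
ΣAȳ = (3060.00)(45.00) + (1440.00)(12.00) = 154980.00 mm³
x̄ = 144180.00 / 4500.00 = 32.04 mm
ȳ = 154980.00 / 4500.00 = 34.44 mm

x̄ = 32.04 mm, ȳ = 34.44 mm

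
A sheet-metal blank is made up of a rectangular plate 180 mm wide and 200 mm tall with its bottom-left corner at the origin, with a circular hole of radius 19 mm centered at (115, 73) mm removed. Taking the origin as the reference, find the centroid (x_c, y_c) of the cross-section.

x_c = 89.19 mm, y_c = 100.88 mm

Part | A | x̄ᵢ | ȳᵢ | A·x̄ᵢ | A·ȳᵢ
plate | 36000.00 | 90.00 | 100.00 | 3240000.00 | 3600000.00
hole | -1134.11 | 115.00 | 73.00 | -130423.22 | -82790.39
Σ | 34865.89 |  |  | 3109576.78 | 3517209.61
x_c = 3109576.78 / 34865.89 = 89.19 mm
y_c = 3517209.61 / 34865.89 = 100.88 mm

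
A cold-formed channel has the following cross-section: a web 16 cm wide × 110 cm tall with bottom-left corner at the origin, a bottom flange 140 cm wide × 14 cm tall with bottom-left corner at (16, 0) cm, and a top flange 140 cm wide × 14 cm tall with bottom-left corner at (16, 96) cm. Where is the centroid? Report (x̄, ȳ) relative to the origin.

web: A = 16 × 110 = 1760.00, centroid at (8.00, 55.00).
bottom flange: A = 140 × 14 = 1960.00, centroid at (86.00, 7.00).
top flange: A = 140 × 14 = 1960.00, centroid at (86.00, 103.00).
ΣA = 5680.00 cm²
ΣAx̄ = (1760.00)(8.00) + (1960.00)(86.00) + (1960.00)(86.00) = 351200.00 cm³
ΣAȳ = (1760.00)(55.00) + (1960.00)(7.00) + (1960.00)(103.00) = 312400.00 cm³
x̄ = 351200.00 / 5680.00 = 61.83 cm
ȳ = 312400.00 / 5680.00 = 55.00 cm

x̄ = 61.83 cm, ȳ = 55.00 cm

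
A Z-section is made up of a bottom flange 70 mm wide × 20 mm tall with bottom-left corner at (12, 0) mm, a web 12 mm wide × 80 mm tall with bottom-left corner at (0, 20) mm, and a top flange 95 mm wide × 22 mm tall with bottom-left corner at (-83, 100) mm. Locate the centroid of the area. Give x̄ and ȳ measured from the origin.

Part | A | x̄ᵢ | ȳᵢ | A·x̄ᵢ | A·ȳᵢ
bottom flange | 1400.00 | 47.00 | 10.00 | 65800.00 | 14000.00
web | 960.00 | 6.00 | 60.00 | 5760.00 | 57600.00
top flange | 2090.00 | -35.50 | 111.00 | -74195.00 | 231990.00
Σ | 4450.00 |  |  | -2635.00 | 303590.00
x̄ = -2635.00 / 4450.00 = -0.59 mm
ȳ = 303590.00 / 4450.00 = 68.22 mm

x̄ = -0.59 mm, ȳ = 68.22 mm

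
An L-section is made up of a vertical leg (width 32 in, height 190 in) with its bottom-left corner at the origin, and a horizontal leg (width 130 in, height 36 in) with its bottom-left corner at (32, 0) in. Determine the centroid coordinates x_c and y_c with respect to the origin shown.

x_c = 51.23 in, y_c = 61.51 in

Part | A | x̄ᵢ | ȳᵢ | A·x̄ᵢ | A·ȳᵢ
vertical leg | 6080.00 | 16.00 | 95.00 | 97280.00 | 577600.00
horizontal leg | 4680.00 | 97.00 | 18.00 | 453960.00 | 84240.00
Σ | 10760.00 |  |  | 551240.00 | 661840.00
x_c = 551240.00 / 10760.00 = 51.23 in
y_c = 661840.00 / 10760.00 = 61.51 in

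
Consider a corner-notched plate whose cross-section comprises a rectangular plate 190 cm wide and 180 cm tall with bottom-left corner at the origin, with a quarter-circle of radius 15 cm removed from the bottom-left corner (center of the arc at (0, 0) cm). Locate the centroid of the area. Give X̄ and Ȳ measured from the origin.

X̄ = 95.46 cm, Ȳ = 90.43 cm

Part | A | x̄ᵢ | ȳᵢ | A·x̄ᵢ | A·ȳᵢ
plate | 34200.00 | 95.00 | 90.00 | 3249000.00 | 3078000.00
removed quarter-circle | -176.71 | 6.37 | 6.37 | -1125.00 | -1125.00
Σ | 34023.29 |  |  | 3247875.00 | 3076875.00
X̄ = 3247875.00 / 34023.29 = 95.46 cm
Ȳ = 3076875.00 / 34023.29 = 90.43 cm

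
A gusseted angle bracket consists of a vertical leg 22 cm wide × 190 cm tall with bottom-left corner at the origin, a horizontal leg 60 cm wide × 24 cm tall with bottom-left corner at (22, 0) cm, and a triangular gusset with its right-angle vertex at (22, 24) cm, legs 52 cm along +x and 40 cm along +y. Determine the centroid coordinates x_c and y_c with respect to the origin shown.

vertical leg: A = 22 × 190 = 4180.00, centroid at (11.00, 95.00).
horizontal leg: A = 60 × 24 = 1440.00, centroid at (52.00, 12.00).
gusset: A = ½·52·40 = 1040.00, centroid at (39.33, 37.33).
ΣA = 6660.00 cm², ΣAx_c = 161766.67 cm³, ΣAy_c = 453206.67 cm³.
x_c = 161766.67/6660.00 = 24.29 cm; y_c = 453206.67/6660.00 = 68.05 cm.

x_c = 24.29 cm, y_c = 68.05 cm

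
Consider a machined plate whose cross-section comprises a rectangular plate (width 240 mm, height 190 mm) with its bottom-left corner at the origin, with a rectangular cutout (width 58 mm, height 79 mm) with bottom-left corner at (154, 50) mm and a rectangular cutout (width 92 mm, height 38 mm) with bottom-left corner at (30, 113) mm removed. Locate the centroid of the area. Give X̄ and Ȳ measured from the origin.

X̄ = 116.41 mm, Ȳ = 92.22 mm

plate: A = 240 × 190 = 45600.00, centroid at (120.00, 95.00).
hole 1: A = −(58 × 79) = -4582.00, centroid at (183.00, 89.50).
hole 2: A = −(92 × 38) = -3496.00, centroid at (76.00, 132.00).
ΣA = 37522.00 mm²
ΣAX̄ = (45600.00)(120.00) + (-4582.00)(183.00) + (-3496.00)(76.00) = 4367798.00 mm³
ΣAȲ = (45600.00)(95.00) + (-4582.00)(89.50) + (-3496.00)(132.00) = 3460439.00 mm³
X̄ = 4367798.00 / 37522.00 = 116.41 mm
Ȳ = 3460439.00 / 37522.00 = 92.22 mm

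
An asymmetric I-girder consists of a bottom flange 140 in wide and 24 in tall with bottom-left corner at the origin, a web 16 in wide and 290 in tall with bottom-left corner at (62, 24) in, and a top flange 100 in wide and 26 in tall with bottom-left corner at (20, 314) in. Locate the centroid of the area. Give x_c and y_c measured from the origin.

x_c = 70.00 in, y_c = 157.99 in

Part | A | x̄ᵢ | ȳᵢ | A·x̄ᵢ | A·ȳᵢ
bottom flange | 3360.00 | 70.00 | 12.00 | 235200.00 | 40320.00
web | 4640.00 | 70.00 | 169.00 | 324800.00 | 784160.00
top flange | 2600.00 | 70.00 | 327.00 | 182000.00 | 850200.00
Σ | 10600.00 |  |  | 742000.00 | 1674680.00
x_c = 742000.00 / 10600.00 = 70.00 in
y_c = 1674680.00 / 10600.00 = 157.99 in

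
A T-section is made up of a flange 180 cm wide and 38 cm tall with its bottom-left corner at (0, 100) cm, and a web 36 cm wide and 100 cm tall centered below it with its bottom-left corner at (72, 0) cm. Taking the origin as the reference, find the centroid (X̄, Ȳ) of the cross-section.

X̄ = 90.00 cm, Ȳ = 95.21 cm

web: A = 36 × 100 = 3600.00, centroid at (90.00, 50.00).
flange: A = 180 × 38 = 6840.00, centroid at (90.00, 119.00).
ΣA = 10440.00 cm², ΣAX̄ = 939600.00 cm³, ΣAȲ = 993960.00 cm³.
X̄ = 939600.00/10440.00 = 90.00 cm; Ȳ = 993960.00/10440.00 = 95.21 cm.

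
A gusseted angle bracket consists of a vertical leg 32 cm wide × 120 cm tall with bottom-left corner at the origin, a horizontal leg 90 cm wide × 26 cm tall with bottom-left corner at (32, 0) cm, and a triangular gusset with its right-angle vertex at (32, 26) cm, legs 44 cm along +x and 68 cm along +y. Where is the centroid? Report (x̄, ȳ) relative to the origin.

x̄ = 40.57 cm, ȳ = 43.46 cm

Part | A | x̄ᵢ | ȳᵢ | A·x̄ᵢ | A·ȳᵢ
vertical leg | 3840.00 | 16.00 | 60.00 | 61440.00 | 230400.00
horizontal leg | 2340.00 | 77.00 | 13.00 | 180180.00 | 30420.00
gusset | 1496.00 | 46.67 | 48.67 | 69813.33 | 72805.33
Σ | 7676.00 |  |  | 311433.33 | 333625.33
x̄ = 311433.33 / 7676.00 = 40.57 cm
ȳ = 333625.33 / 7676.00 = 43.46 cm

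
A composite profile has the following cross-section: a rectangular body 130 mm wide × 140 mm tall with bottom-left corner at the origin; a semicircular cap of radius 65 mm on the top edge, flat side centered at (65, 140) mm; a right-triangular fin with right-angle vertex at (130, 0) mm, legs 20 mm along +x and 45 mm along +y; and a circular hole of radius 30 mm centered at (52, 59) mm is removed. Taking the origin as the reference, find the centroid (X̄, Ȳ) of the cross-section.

X̄ = 68.07 mm, Ȳ = 99.12 mm

rectangular body: A = 130 × 140 = 18200.00, centroid at (65.00, 70.00).
semicircular top: A = ½π·65² = 6636.61, centroid at (65.00, 167.59).
triangular fin: A = ½·20·45 = 450.00, centroid at (136.67, 15.00).
hole: A = −π·30² = -2827.43, centroid at (52.00, 59.00).
ΣA = 22459.18 mm², ΣAX̄ = 1528853.41 mm³, ΣAȲ = 2226140.79 mm³.
X̄ = 1528853.41/22459.18 = 68.07 mm; Ȳ = 2226140.79/22459.18 = 99.12 mm.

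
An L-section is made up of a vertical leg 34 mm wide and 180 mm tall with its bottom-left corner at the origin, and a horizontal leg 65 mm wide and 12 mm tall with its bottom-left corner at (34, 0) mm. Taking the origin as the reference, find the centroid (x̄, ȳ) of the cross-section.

x̄ = 22.60 mm, ȳ = 80.50 mm

vertical leg: A = 34 × 180 = 6120.00, centroid at (17.00, 90.00).
horizontal leg: A = 65 × 12 = 780.00, centroid at (66.50, 6.00).
ΣA = 6900.00 mm²
ΣAx̄ = (6120.00)(17.00) + (780.00)(66.50) = 155910.00 mm³
ΣAȳ = (6120.00)(90.00) + (780.00)(6.00) = 555480.00 mm³
x̄ = 155910.00 / 6900.00 = 22.60 mm
ȳ = 555480.00 / 6900.00 = 80.50 mm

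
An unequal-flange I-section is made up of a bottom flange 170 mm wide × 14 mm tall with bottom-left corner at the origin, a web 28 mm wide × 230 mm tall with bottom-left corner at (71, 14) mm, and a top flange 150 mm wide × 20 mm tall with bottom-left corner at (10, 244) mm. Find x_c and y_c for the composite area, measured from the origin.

bottom flange: A = 170 × 14 = 2380.00, centroid at (85.00, 7.00).
web: A = 28 × 230 = 6440.00, centroid at (85.00, 129.00).
top flange: A = 150 × 20 = 3000.00, centroid at (85.00, 254.00).
ΣA = 11820.00 mm², ΣAx_c = 1004700.00 mm³, ΣAy_c = 1609420.00 mm³.
x_c = 1004700.00/11820.00 = 85.00 mm; y_c = 1609420.00/11820.00 = 136.16 mm.

x_c = 85.00 mm, y_c = 136.16 mm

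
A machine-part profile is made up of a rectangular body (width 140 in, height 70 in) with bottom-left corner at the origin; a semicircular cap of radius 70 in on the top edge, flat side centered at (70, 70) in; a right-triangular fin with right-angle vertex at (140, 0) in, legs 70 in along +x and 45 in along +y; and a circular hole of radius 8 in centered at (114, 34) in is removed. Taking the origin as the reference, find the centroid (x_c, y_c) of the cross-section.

rectangular body: A = 140 × 70 = 9800.00, centroid at (70.00, 35.00).
semicircular top: A = ½π·70² = 7696.90, centroid at (70.00, 99.71).
triangular fin: A = ½·70·45 = 1575.00, centroid at (163.33, 15.00).
hole: A = −π·8² = -201.06, centroid at (114.00, 34.00).
ΣA = 18870.84 in², ΣAx_c = 1459112.08 in³, ΣAy_c = 1127238.70 in³.
x_c = 1459112.08/18870.84 = 77.32 in; y_c = 1127238.70/18870.84 = 59.73 in.

x_c = 77.32 in, y_c = 59.73 in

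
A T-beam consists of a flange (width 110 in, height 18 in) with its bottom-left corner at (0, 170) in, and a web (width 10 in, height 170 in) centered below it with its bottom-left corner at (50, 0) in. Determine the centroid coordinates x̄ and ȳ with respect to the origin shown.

web: A = 10 × 170 = 1700.00, centroid at (55.00, 85.00).
flange: A = 110 × 18 = 1980.00, centroid at (55.00, 179.00).
ΣA = 3680.00 in²
ΣAx̄ = (1700.00)(55.00) + (1980.00)(55.00) = 202400.00 in³
ΣAȳ = (1700.00)(85.00) + (1980.00)(179.00) = 498920.00 in³
x̄ = 202400.00 / 3680.00 = 55.00 in
ȳ = 498920.00 / 3680.00 = 135.58 in

x̄ = 55.00 in, ȳ = 135.58 in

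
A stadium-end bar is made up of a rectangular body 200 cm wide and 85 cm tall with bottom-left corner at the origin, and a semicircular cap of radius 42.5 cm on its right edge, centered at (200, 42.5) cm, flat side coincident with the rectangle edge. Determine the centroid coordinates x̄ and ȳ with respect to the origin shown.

rectangular body: A = 200 × 85 = 17000.00, centroid at (100.00, 42.50).
semicircular end: A = ½π·42.5² = 2837.25, centroid at (218.04, 42.50).
ΣA = 19837.25 cm², ΣAx̄ = 2318627.26 cm³, ΣAȳ = 843083.16 cm³.
x̄ = 2318627.26/19837.25 = 116.88 cm; ȳ = 843083.16/19837.25 = 42.50 cm.

x̄ = 116.88 cm, ȳ = 42.50 cm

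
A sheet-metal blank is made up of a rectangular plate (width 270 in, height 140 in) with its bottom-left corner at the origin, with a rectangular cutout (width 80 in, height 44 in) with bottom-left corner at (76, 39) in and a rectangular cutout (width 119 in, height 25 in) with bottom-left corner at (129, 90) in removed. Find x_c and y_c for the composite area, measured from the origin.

x_c = 132.05 in, y_c = 67.92 in

plate: A = 270 × 140 = 37800.00, centroid at (135.00, 70.00).
hole 1: A = −(80 × 44) = -3520.00, centroid at (116.00, 61.00).
hole 2: A = −(119 × 25) = -2975.00, centroid at (188.50, 102.50).
ΣA = 31305.00 in², ΣAx_c = 4133892.50 in³, ΣAy_c = 2126342.50 in³.
x_c = 4133892.50/31305.00 = 132.05 in; y_c = 2126342.50/31305.00 = 67.92 in.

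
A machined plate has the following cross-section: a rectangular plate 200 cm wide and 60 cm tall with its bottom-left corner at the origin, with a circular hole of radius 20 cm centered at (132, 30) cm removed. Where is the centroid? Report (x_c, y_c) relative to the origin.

x_c = 96.26 cm, y_c = 30.00 cm

plate: A = 200 × 60 = 12000.00, centroid at (100.00, 30.00).
hole: A = −π·20² = -1256.64, centroid at (132.00, 30.00).
ΣA = 10743.36 cm², ΣAx_c = 1034123.91 cm³, ΣAy_c = 322300.89 cm³.
x_c = 1034123.91/10743.36 = 96.26 cm; y_c = 322300.89/10743.36 = 30.00 cm.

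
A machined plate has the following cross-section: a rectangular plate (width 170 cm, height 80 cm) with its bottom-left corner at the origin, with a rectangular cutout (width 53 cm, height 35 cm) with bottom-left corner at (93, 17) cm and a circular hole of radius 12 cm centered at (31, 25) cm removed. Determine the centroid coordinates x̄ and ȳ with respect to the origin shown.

Part | A | x̄ᵢ | ȳᵢ | A·x̄ᵢ | A·ȳᵢ
plate | 13600.00 | 85.00 | 40.00 | 1156000.00 | 544000.00
hole 1 | -1855.00 | 119.50 | 34.50 | -221672.50 | -63997.50
hole 2 | -452.39 | 31.00 | 25.00 | -14024.07 | -11309.73
Σ | 11292.61 |  |  | 920303.43 | 468692.77
x̄ = 920303.43 / 11292.61 = 81.50 cm
ȳ = 468692.77 / 11292.61 = 41.50 cm

x̄ = 81.50 cm, ȳ = 41.50 cm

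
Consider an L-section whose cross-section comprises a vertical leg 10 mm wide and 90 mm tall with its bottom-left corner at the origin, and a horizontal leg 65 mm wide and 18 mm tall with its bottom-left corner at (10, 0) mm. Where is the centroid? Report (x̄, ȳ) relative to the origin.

x̄ = 26.20 mm, ȳ = 24.65 mm

Part | A | x̄ᵢ | ȳᵢ | A·x̄ᵢ | A·ȳᵢ
vertical leg | 900.00 | 5.00 | 45.00 | 4500.00 | 40500.00
horizontal leg | 1170.00 | 42.50 | 9.00 | 49725.00 | 10530.00
Σ | 2070.00 |  |  | 54225.00 | 51030.00
x̄ = 54225.00 / 2070.00 = 26.20 mm
ȳ = 51030.00 / 2070.00 = 24.65 mm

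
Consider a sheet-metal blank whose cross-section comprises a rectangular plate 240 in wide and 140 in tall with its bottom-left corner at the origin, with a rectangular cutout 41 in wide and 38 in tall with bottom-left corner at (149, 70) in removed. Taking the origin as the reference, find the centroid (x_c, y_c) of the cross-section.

x_c = 117.59 in, y_c = 69.08 in

Part | A | x̄ᵢ | ȳᵢ | A·x̄ᵢ | A·ȳᵢ
plate | 33600.00 | 120.00 | 70.00 | 4032000.00 | 2352000.00
hole | -1558.00 | 169.50 | 89.00 | -264081.00 | -138662.00
Σ | 32042.00 |  |  | 3767919.00 | 2213338.00
x_c = 3767919.00 / 32042.00 = 117.59 in
y_c = 2213338.00 / 32042.00 = 69.08 in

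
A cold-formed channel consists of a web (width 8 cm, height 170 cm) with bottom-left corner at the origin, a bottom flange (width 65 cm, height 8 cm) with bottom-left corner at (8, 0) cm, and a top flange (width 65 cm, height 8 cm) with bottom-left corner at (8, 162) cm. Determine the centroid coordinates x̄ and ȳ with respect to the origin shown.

x̄ = 19.82 cm, ȳ = 85.00 cm

web: A = 8 × 170 = 1360.00, centroid at (4.00, 85.00).
bottom flange: A = 65 × 8 = 520.00, centroid at (40.50, 4.00).
top flange: A = 65 × 8 = 520.00, centroid at (40.50, 166.00).
ΣA = 2400.00 cm²
ΣAx̄ = (1360.00)(4.00) + (520.00)(40.50) + (520.00)(40.50) = 47560.00 cm³
ΣAȳ = (1360.00)(85.00) + (520.00)(4.00) + (520.00)(166.00) = 204000.00 cm³
x̄ = 47560.00 / 2400.00 = 19.82 cm
ȳ = 204000.00 / 2400.00 = 85.00 cm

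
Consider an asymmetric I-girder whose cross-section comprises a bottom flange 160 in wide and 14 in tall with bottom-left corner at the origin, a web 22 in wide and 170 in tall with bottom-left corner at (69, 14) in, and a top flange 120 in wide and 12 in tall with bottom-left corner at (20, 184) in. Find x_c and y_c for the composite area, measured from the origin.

x_c = 80.00 in, y_c = 88.89 in

bottom flange: A = 160 × 14 = 2240.00, centroid at (80.00, 7.00).
web: A = 22 × 170 = 3740.00, centroid at (80.00, 99.00).
top flange: A = 120 × 12 = 1440.00, centroid at (80.00, 190.00).
ΣA = 7420.00 in², ΣAx_c = 593600.00 in³, ΣAy_c = 659540.00 in³.
x_c = 593600.00/7420.00 = 80.00 in; y_c = 659540.00/7420.00 = 88.89 in.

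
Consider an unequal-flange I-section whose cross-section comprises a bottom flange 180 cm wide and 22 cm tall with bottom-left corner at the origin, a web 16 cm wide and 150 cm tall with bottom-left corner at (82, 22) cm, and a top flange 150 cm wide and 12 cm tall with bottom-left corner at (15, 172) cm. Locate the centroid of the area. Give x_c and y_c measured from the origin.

x_c = 90.00 cm, y_c = 73.13 cm

bottom flange: A = 180 × 22 = 3960.00, centroid at (90.00, 11.00).
web: A = 16 × 150 = 2400.00, centroid at (90.00, 97.00).
top flange: A = 150 × 12 = 1800.00, centroid at (90.00, 178.00).
ΣA = 8160.00 cm², ΣAx_c = 734400.00 cm³, ΣAy_c = 596760.00 cm³.
x_c = 734400.00/8160.00 = 90.00 cm; y_c = 596760.00/8160.00 = 73.13 cm.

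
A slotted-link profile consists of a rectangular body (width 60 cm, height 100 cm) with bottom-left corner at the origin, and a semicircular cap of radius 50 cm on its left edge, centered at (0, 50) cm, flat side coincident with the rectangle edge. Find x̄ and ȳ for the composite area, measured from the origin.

Part | A | x̄ᵢ | ȳᵢ | A·x̄ᵢ | A·ȳᵢ
rectangular body | 6000.00 | 30.00 | 50.00 | 180000.00 | 300000.00
semicircular end | 3926.99 | -21.22 | 50.00 | -83333.33 | 196349.54
Σ | 9926.99 |  |  | 96666.67 | 496349.54
x̄ = 96666.67 / 9926.99 = 9.74 cm
ȳ = 496349.54 / 9926.99 = 50.00 cm

x̄ = 9.74 cm, ȳ = 50.00 cm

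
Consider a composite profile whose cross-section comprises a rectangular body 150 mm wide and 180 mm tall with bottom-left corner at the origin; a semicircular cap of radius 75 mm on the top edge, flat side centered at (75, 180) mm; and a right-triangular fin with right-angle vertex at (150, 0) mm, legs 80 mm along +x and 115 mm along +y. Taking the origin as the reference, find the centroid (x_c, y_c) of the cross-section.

Part | A | x̄ᵢ | ȳᵢ | A·x̄ᵢ | A·ȳᵢ
rectangular body | 27000.00 | 75.00 | 90.00 | 2025000.00 | 2430000.00
semicircular top | 8835.73 | 75.00 | 211.83 | 662679.70 | 1871681.28
triangular fin | 4600.00 | 176.67 | 38.33 | 812666.67 | 176333.33
Σ | 40435.73 |  |  | 3500346.37 | 4478014.61
x_c = 3500346.37 / 40435.73 = 86.57 mm
y_c = 4478014.61 / 40435.73 = 110.74 mm

x_c = 86.57 mm, y_c = 110.74 mm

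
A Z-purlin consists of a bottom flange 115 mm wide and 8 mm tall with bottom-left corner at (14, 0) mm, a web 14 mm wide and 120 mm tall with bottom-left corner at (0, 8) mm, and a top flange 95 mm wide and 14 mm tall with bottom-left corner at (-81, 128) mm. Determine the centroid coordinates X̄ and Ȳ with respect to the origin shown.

Part | A | x̄ᵢ | ȳᵢ | A·x̄ᵢ | A·ȳᵢ
bottom flange | 920.00 | 71.50 | 4.00 | 65780.00 | 3680.00
web | 1680.00 | 7.00 | 68.00 | 11760.00 | 114240.00
top flange | 1330.00 | -33.50 | 135.00 | -44555.00 | 179550.00
Σ | 3930.00 |  |  | 32985.00 | 297470.00
X̄ = 32985.00 / 3930.00 = 8.39 mm
Ȳ = 297470.00 / 3930.00 = 75.69 mm

X̄ = 8.39 mm, Ȳ = 75.69 mm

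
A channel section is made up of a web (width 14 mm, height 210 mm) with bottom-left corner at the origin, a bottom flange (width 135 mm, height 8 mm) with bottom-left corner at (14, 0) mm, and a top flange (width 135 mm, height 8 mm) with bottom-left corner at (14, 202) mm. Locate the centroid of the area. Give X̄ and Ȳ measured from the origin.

web: A = 14 × 210 = 2940.00, centroid at (7.00, 105.00).
bottom flange: A = 135 × 8 = 1080.00, centroid at (81.50, 4.00).
top flange: A = 135 × 8 = 1080.00, centroid at (81.50, 206.00).
ΣA = 5100.00 mm²
ΣAX̄ = (2940.00)(7.00) + (1080.00)(81.50) + (1080.00)(81.50) = 196620.00 mm³
ΣAȲ = (2940.00)(105.00) + (1080.00)(4.00) + (1080.00)(206.00) = 535500.00 mm³
X̄ = 196620.00 / 5100.00 = 38.55 mm
Ȳ = 535500.00 / 5100.00 = 105.00 mm

X̄ = 38.55 mm, Ȳ = 105.00 mm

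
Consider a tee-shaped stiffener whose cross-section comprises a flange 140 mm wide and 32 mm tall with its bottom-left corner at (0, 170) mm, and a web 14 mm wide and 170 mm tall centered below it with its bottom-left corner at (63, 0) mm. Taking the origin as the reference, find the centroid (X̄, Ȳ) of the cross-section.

web: A = 14 × 170 = 2380.00, centroid at (70.00, 85.00).
flange: A = 140 × 32 = 4480.00, centroid at (70.00, 186.00).
ΣA = 6860.00 mm², ΣAX̄ = 480200.00 mm³, ΣAȲ = 1035580.00 mm³.
X̄ = 480200.00/6860.00 = 70.00 mm; Ȳ = 1035580.00/6860.00 = 150.96 mm.

X̄ = 70.00 mm, Ȳ = 150.96 mm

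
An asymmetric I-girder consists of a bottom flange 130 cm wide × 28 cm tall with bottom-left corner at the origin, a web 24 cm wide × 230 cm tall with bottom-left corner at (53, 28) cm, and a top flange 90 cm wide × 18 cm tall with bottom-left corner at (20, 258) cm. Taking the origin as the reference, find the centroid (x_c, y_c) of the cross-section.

x_c = 65.00 cm, y_c = 118.08 cm

Part | A | x̄ᵢ | ȳᵢ | A·x̄ᵢ | A·ȳᵢ
bottom flange | 3640.00 | 65.00 | 14.00 | 236600.00 | 50960.00
web | 5520.00 | 65.00 | 143.00 | 358800.00 | 789360.00
top flange | 1620.00 | 65.00 | 267.00 | 105300.00 | 432540.00
Σ | 10780.00 |  |  | 700700.00 | 1272860.00
x_c = 700700.00 / 10780.00 = 65.00 cm
y_c = 1272860.00 / 10780.00 = 118.08 cm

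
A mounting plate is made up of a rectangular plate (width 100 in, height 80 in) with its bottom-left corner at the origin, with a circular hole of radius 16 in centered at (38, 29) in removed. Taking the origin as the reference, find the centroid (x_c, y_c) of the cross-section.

Part | A | x̄ᵢ | ȳᵢ | A·x̄ᵢ | A·ȳᵢ
plate | 8000.00 | 50.00 | 40.00 | 400000.00 | 320000.00
hole | -804.25 | 38.00 | 29.00 | -30561.41 | -23323.18
Σ | 7195.75 |  |  | 369438.59 | 296676.82
x_c = 369438.59 / 7195.75 = 51.34 in
y_c = 296676.82 / 7195.75 = 41.23 in

x_c = 51.34 in, y_c = 41.23 in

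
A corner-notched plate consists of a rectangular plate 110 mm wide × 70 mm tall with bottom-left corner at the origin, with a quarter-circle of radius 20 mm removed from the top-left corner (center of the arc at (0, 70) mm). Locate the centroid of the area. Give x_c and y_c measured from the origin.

Part | A | x̄ᵢ | ȳᵢ | A·x̄ᵢ | A·ȳᵢ
plate | 7700.00 | 55.00 | 35.00 | 423500.00 | 269500.00
removed quarter-circle | -314.16 | 8.49 | 61.51 | -2666.67 | -19324.48
Σ | 7385.84 |  |  | 420833.33 | 250175.52
x_c = 420833.33 / 7385.84 = 56.98 mm
y_c = 250175.52 / 7385.84 = 33.87 mm

x_c = 56.98 mm, y_c = 33.87 mm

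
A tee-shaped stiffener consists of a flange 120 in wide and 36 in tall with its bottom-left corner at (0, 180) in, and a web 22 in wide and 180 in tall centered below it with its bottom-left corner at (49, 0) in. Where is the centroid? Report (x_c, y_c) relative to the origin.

web: A = 22 × 180 = 3960.00, centroid at (60.00, 90.00).
flange: A = 120 × 36 = 4320.00, centroid at (60.00, 198.00).
ΣA = 8280.00 in², ΣAx_c = 496800.00 in³, ΣAy_c = 1211760.00 in³.
x_c = 496800.00/8280.00 = 60.00 in; y_c = 1211760.00/8280.00 = 146.35 in.

x_c = 60.00 in, y_c = 146.35 in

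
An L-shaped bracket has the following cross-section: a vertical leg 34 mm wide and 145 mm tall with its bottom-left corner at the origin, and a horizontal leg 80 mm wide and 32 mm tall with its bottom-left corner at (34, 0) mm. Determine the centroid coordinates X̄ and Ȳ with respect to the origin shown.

X̄ = 36.48 mm, Ȳ = 53.19 mm

vertical leg: A = 34 × 145 = 4930.00, centroid at (17.00, 72.50).
horizontal leg: A = 80 × 32 = 2560.00, centroid at (74.00, 16.00).
ΣA = 7490.00 mm², ΣAX̄ = 273250.00 mm³, ΣAȲ = 398385.00 mm³.
X̄ = 273250.00/7490.00 = 36.48 mm; Ȳ = 398385.00/7490.00 = 53.19 mm.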